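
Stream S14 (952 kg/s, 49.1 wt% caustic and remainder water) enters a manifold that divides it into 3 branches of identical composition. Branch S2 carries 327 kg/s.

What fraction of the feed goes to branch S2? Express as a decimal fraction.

Fraction to S2 = 327/952 = 0.3435.

0.343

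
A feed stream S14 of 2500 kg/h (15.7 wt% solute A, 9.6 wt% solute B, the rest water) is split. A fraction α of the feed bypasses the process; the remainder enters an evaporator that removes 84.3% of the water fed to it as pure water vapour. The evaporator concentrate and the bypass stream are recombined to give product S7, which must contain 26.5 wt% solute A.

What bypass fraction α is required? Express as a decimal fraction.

0.353

All 2500×0.157 = 392.5 kg/h of solute A reaches S7, so S7 = 392.5/0.265 = 1481.1 kg/h and vapour = 1018.9 kg/h.
The evaporator receives (1−α)·2500 of feed at 0.747 water and removes 0.843 of that water:
0.843×0.747×(1−α)×2500 = 1018.9
(1−α) = 1018.9/1574.3 = 0.6472;  α = 0.3528.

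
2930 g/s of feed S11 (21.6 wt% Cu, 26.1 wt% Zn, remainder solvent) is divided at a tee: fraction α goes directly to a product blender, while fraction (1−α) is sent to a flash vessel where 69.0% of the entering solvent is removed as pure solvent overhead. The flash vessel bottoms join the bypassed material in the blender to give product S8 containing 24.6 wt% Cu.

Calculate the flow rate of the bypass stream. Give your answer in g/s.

All 2930×0.216 = 632.88 g/s of Cu reaches S8, so S8 = 632.88/0.246 = 2572.7 g/s and vapour = 357.32 g/s.
The evaporator receives (1−α)·2930 of feed at 0.523 solvent and removes 0.690 of that solvent:
0.690×0.523×(1−α)×2930 = 357.32
(1−α) = 357.32/1057.3 = 0.3379;  α = 0.6621.
Bypass flow = 0.6621×2930 = 1939.8 g/s.

1940 g/s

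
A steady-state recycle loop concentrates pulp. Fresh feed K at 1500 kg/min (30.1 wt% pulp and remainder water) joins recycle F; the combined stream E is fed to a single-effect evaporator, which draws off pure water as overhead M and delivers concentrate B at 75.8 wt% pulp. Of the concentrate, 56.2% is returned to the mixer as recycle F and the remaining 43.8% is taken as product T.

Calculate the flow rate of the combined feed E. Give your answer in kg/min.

Overall pulp balance (none leaves overhead): pulp in fresh feed = pulp in product, i.e. 1500×0.301 = (1−0.562)·B·0.758.
B = 451.5/(0.758×0.438) = 1359.9 kg/min.
Recycle F = 0.562×1359.9 = 764.28 kg/min.
Combined feed E = 1500 + 764.28 = 2264.3 kg/min.

2264 kg/min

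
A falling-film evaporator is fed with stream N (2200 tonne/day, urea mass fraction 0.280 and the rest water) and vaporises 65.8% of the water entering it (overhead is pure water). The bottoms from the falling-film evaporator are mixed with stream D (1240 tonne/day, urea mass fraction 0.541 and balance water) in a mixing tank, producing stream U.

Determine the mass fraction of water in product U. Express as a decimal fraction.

0.463

Vapour removed = 0.658×0.720×2200 = 1042.3 tonne/day; concentrate = 1157.7 tonne/day.
water reaching the mixer = 541.73 (from concentrate) + 1240×0.459 = 1110.9 tonne/day.
Product flow = 1157.7 + 1240 = 2397.7 tonne/day; water fraction = 0.463.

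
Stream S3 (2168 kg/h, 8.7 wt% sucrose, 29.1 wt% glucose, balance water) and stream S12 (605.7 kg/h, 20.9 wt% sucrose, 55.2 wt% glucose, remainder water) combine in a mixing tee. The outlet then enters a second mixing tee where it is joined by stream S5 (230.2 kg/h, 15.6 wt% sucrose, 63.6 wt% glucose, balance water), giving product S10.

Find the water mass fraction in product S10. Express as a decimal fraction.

Overall, product flow = 3003.9 kg/h.
water in = 2168×0.622 + 605.7×0.239 + 230.2×0.208 = 1541.1 kg/h.
water fraction in S10 = 0.513.

0.513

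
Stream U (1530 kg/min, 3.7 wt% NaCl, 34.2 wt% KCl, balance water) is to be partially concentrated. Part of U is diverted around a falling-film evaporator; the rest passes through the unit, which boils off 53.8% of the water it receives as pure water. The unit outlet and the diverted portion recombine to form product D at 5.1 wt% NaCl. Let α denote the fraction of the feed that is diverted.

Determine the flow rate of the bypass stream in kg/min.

272.9 kg/min

All 1530×0.037 = 56.61 kg/min of NaCl reaches D, so D = 56.61/0.051 = 1110 kg/min and vapour = 420 kg/min.
The evaporator receives (1−α)·1530 of feed at 0.621 water and removes 0.538 of that water:
0.538×0.621×(1−α)×1530 = 420
(1−α) = 420/511.17 = 0.8216;  α = 0.1784.
Bypass flow = 0.1784×1530 = 272.88 kg/min.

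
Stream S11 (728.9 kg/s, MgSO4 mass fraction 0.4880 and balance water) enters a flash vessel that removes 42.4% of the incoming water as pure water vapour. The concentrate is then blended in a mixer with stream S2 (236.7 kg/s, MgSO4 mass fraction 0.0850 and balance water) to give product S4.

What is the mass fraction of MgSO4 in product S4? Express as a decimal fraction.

0.4655

Vapour removed = 0.424×0.512×728.9 = 158.24 kg/s; concentrate = 570.66 kg/s.
MgSO4 reaching the mixer = 355.7 (from concentrate) + 236.7×0.085 = 375.82 kg/s.
Product flow = 570.66 + 236.7 = 807.36 kg/s; MgSO4 fraction = 0.4655.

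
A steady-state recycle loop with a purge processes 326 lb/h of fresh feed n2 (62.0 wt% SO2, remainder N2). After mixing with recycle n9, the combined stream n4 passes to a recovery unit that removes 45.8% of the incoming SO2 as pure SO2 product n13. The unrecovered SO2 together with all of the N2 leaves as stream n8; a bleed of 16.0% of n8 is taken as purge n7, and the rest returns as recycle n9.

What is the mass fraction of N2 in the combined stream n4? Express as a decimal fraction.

N2 enters only via n2 and leaves only via the purge: 326×0.380 = 0.160×(N2 in n8), and the recovery unit passes all N2, so N2 in n4 = N2 in n8 = 774.25 lb/h.
SO2 in n4: m_A = 326×0.620 + (1−0.160)·(1−0.458)·m_A, so m_A = 202.12/0.5447 = 371.05 lb/h.
n4 = 371.05 + 774.25 = 1145.3 lb/h.
N2 fraction in n4 = 774.25/1145.3 = 0.6760.

0.6760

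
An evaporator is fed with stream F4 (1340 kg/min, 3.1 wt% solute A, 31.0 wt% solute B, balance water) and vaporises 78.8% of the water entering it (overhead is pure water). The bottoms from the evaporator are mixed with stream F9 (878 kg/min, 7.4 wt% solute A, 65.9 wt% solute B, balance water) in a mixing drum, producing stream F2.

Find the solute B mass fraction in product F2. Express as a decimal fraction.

0.653

Vapour removed = 0.788×0.659×1340 = 695.85 kg/min; concentrate = 644.15 kg/min.
solute B reaching the mixer = 415.4 (from concentrate) + 878×0.659 = 994 kg/min.
Product flow = 644.15 + 878 = 1522.1 kg/min; solute B fraction = 0.653.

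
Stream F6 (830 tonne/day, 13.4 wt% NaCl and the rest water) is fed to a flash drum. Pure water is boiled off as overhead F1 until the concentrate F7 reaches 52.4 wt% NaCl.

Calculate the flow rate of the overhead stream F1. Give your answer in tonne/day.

NaCl is conserved: 830×0.134 = 111.22 tonne/day all reports to the concentrate.
Concentrate = 111.22/(target fraction) = 212.25 tonne/day.
Overhead = 830 − 212.25 = 617.75 tonne/day.

617.7 tonne/day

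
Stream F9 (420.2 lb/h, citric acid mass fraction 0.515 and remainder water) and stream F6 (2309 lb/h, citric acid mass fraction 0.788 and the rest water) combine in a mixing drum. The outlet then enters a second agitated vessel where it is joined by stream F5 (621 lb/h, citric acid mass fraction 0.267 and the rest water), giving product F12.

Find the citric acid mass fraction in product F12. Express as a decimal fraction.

Overall, product flow = 3350.2 lb/h.
citric acid in = 420.2×0.515 + 2309×0.788 + 621×0.267 = 2201.7 lb/h.
citric acid fraction in F12 = 0.657.

0.657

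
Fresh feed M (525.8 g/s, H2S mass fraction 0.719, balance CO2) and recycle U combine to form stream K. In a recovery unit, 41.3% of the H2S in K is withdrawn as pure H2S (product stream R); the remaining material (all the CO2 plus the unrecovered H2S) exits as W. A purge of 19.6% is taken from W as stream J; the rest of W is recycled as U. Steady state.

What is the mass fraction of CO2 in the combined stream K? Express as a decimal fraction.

CO2 enters only via M and leaves only via the purge: 525.8×0.281 = 0.196×(CO2 in W), and the recovery unit passes all CO2, so CO2 in K = CO2 in W = 753.83 g/s.
H2S in K: m_A = 525.8×0.719 + (1−0.196)·(1−0.413)·m_A, so m_A = 378.05/0.5281 = 715.93 g/s.
K = 715.93 + 753.83 = 1469.8 g/s.
CO2 fraction in K = 753.83/1469.8 = 0.513.

0.513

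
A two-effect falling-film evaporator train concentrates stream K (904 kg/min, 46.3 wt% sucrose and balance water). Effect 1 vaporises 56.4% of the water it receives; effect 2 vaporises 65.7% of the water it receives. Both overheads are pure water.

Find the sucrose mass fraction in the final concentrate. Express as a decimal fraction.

water in feed = 904×0.537 = 485.45 kg/min.
After stage 1: water left = (1−0.564)×485.45 = 211.66; stream total = 630.21 kg/min.
After stage 2: water left = (1−0.657)×211.66 = 72.598; final concentrate = 491.15 kg/min.
sucrose fraction = 418.55/491.15 = 0.852.

0.852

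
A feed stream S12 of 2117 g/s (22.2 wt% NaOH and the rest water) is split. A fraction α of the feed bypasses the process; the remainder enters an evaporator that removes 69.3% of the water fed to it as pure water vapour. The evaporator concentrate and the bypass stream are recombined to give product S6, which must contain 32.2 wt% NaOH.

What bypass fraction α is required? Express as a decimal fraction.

0.424

All 2117×0.222 = 469.97 g/s of NaOH reaches S6, so S6 = 469.97/0.322 = 1459.5 g/s and vapour = 657.45 g/s.
The evaporator receives (1−α)·2117 of feed at 0.778 water and removes 0.693 of that water:
0.693×0.778×(1−α)×2117 = 657.45
(1−α) = 657.45/1141.4 = 0.5760;  α = 0.4240.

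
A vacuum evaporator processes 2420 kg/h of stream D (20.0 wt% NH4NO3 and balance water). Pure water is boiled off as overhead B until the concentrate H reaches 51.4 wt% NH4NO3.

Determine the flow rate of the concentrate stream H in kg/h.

NH4NO3 is conserved: 2420×0.200 = 484 kg/h all reports to the concentrate.
Concentrate = 484/(target fraction) = 941.63 kg/h.

941.6 kg/h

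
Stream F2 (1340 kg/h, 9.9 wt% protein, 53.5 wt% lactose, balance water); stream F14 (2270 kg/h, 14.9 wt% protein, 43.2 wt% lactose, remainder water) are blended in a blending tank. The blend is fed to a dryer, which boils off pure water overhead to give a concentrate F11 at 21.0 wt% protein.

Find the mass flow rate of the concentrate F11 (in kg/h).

2242 kg/h

protein entering = 1340×0.099 + 2270×0.149 = 470.89 kg/h.
All protein reports to F11, so F11 = 470.89/0.210 = 2242.3 kg/h.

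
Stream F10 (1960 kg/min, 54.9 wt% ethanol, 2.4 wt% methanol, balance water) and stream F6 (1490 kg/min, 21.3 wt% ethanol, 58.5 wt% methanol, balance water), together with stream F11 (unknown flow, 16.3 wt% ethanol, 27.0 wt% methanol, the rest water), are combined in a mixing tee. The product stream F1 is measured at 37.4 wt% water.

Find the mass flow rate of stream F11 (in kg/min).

789.6 kg/min

Let F11 be the unknown flow. Total out = 3450 + F11.
water balance: 1137.9 + 0.567·F11 = 0.374·(3450 + F11)
(0.567 − 0.374)·F11 = 0.374×3450 − 1137.9 = 152.4
F11 = 152.4 / 0.193 = 789.64 kg/min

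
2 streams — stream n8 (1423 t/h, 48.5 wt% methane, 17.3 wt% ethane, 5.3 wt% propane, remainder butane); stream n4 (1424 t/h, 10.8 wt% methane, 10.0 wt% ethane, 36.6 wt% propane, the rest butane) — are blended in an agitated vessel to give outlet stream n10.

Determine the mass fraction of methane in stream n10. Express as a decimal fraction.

0.296

Total flow out = 1423 + 1424 = 2847 t/h.
methane in = 1423×0.485 + 1424×0.108 = 843.95 t/h.
methane mass fraction in n10 = 843.95/2847 = 0.296.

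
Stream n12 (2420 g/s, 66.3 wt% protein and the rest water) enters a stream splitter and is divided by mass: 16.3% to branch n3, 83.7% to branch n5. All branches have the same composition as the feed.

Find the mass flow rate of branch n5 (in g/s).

2026 g/s

Branch n5 flow = 0.837×2420 = 2025.5 g/s.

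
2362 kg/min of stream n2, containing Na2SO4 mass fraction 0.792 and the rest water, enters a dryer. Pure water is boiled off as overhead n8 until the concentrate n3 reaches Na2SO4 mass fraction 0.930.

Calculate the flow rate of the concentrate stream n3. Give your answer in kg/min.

Na2SO4 is conserved: 2362×0.792 = 1870.7 kg/min all reports to the concentrate.
Concentrate = 1870.7/(target fraction) = 2011.5 kg/min.

2012 kg/min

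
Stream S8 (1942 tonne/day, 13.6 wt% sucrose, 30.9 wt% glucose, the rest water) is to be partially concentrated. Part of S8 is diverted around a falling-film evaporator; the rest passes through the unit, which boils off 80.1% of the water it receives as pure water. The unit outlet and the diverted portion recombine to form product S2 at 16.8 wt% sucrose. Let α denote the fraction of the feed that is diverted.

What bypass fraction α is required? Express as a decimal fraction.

0.572

All 1942×0.136 = 264.11 tonne/day of sucrose reaches S2, so S2 = 264.11/0.168 = 1572.1 tonne/day and vapour = 369.9 tonne/day.
The evaporator receives (1−α)·1942 of feed at 0.555 water and removes 0.801 of that water:
0.801×0.555×(1−α)×1942 = 369.9
(1−α) = 369.9/863.33 = 0.4285;  α = 0.5715.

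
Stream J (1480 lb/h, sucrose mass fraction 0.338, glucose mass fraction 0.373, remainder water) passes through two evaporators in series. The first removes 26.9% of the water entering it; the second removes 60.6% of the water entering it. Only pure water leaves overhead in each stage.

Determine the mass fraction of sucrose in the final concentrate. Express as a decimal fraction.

water in feed = 1480×0.289 = 427.72 lb/h.
After stage 1: water left = (1−0.269)×427.72 = 312.66; stream total = 1364.9 lb/h.
After stage 2: water left = (1−0.606)×312.66 = 123.19; final concentrate = 1175.5 lb/h.
sucrose fraction = 500.24/1175.5 = 0.426.

0.426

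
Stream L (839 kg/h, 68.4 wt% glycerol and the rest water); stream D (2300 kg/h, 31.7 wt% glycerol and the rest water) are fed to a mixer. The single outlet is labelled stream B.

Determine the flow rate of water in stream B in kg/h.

1836 kg/h

water out = water in = 839×0.316 + 2300×0.683 = 1836 kg/h.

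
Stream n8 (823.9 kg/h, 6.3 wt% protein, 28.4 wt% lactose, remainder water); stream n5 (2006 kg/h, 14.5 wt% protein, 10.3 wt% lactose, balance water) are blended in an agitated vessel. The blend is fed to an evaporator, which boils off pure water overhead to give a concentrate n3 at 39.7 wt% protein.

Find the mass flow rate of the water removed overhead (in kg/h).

protein entering = 823.9×0.063 + 2006×0.145 = 342.78 kg/h.
All protein reports to n3, so n3 = 342.78/0.397 = 863.41 kg/h.
Total feed = 2829.9 kg/h; overhead = 2829.9 − 863.41 = 1966.5 kg/h.

1966 kg/h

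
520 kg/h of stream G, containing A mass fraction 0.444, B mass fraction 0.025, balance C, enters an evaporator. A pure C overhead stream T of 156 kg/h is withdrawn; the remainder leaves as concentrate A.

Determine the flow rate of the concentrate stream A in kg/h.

364 kg/h

Concentrate = 520 − 156 = 364 kg/h.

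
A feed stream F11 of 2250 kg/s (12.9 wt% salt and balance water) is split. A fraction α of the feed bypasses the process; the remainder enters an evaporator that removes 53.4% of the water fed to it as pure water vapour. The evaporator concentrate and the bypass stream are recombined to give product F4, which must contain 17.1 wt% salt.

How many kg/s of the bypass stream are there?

All 2250×0.129 = 290.25 kg/s of salt reaches F4, so F4 = 290.25/0.171 = 1697.4 kg/s and vapour = 552.63 kg/s.
The evaporator receives (1−α)·2250 of feed at 0.871 water and removes 0.534 of that water:
0.534×0.871×(1−α)×2250 = 552.63
(1−α) = 552.63/1046.5 = 0.5281;  α = 0.4719.
Bypass flow = 0.4719×2250 = 1061.8 kg/s.

1062 kg/s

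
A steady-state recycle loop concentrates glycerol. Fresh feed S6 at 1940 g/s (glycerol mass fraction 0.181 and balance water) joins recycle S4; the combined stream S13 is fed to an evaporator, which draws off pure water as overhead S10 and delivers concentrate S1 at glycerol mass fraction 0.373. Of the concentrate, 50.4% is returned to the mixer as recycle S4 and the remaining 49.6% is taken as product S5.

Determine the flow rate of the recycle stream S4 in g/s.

Overall glycerol balance (none leaves overhead): glycerol in fresh feed = glycerol in product, i.e. 1940×0.181 = (1−0.504)·S1·0.373.
S1 = 351.14/(0.373×0.496) = 1898 g/s.
Recycle S4 = 0.504×1898 = 956.58 g/s.

956.6 g/s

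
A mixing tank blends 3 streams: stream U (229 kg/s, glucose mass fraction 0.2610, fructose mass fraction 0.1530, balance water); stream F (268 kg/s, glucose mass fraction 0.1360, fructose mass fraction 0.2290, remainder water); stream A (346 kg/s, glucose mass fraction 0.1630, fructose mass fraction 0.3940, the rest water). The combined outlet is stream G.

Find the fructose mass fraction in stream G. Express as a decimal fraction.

Total flow out = 229 + 268 + 346 = 843 kg/s.
fructose in = 229×0.153 + 268×0.229 + 346×0.394 = 232.73 kg/s.
fructose mass fraction in G = 232.73/843 = 0.2761.

0.2761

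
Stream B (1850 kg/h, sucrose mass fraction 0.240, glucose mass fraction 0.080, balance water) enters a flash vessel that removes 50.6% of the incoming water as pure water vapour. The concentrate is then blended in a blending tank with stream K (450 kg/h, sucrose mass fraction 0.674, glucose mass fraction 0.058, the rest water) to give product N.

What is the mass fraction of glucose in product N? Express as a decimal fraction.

Vapour removed = 0.506×0.680×1850 = 636.55 kg/h; concentrate = 1213.5 kg/h.
glucose reaching the mixer = 148 (from concentrate) + 450×0.058 = 174.1 kg/h.
Product flow = 1213.5 + 450 = 1663.5 kg/h; glucose fraction = 0.105.

0.105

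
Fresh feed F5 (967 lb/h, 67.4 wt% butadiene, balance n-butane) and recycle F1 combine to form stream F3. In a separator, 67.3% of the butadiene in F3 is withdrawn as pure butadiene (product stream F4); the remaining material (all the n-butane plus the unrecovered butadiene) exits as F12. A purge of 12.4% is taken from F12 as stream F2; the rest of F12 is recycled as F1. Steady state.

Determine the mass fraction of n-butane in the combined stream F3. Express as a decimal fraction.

n-butane enters only via F5 and leaves only via the purge: 967×0.326 = 0.124×(n-butane in F12), and the separator passes all n-butane, so n-butane in F3 = n-butane in F12 = 2542.3 lb/h.
butadiene in F3: m_A = 967×0.674 + (1−0.124)·(1−0.673)·m_A, so m_A = 651.76/0.7135 = 913.4 lb/h.
F3 = 913.4 + 2542.3 = 3455.7 lb/h.
n-butane fraction in F3 = 2542.3/3455.7 = 0.736.

0.736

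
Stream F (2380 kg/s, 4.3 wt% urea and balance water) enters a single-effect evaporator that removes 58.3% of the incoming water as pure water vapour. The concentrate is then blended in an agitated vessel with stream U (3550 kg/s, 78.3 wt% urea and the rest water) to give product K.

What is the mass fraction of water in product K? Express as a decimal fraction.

Vapour removed = 0.583×0.957×2380 = 1327.9 kg/s; concentrate = 1052.1 kg/s.
water reaching the mixer = 949.78 (from concentrate) + 3550×0.217 = 1720.1 kg/s.
Product flow = 1052.1 + 3550 = 4602.1 kg/s; water fraction = 0.3738.

0.3738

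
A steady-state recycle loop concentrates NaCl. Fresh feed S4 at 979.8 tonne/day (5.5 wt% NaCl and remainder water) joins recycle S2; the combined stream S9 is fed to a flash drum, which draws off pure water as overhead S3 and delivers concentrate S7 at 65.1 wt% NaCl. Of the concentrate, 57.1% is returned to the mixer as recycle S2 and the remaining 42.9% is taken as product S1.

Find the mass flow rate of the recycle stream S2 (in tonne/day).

110.2 tonne/day

Overall NaCl balance (none leaves overhead): NaCl in fresh feed = NaCl in product, i.e. 979.8×0.055 = (1−0.571)·S7·0.651.
S7 = 53.889/(0.651×0.429) = 192.96 tonne/day.
Recycle S2 = 0.571×192.96 = 110.18 tonne/day.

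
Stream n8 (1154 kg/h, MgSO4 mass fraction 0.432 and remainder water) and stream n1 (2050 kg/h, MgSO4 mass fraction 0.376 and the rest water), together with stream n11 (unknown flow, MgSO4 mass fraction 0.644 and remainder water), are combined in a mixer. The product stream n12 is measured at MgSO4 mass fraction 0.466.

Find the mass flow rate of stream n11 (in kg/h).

Let n11 be the unknown flow. Total out = 3204 + n11.
MgSO4 balance: 1269.3 + 0.644·n11 = 0.466·(3204 + n11)
(0.644 − 0.466)·n11 = 0.466×3204 − 1269.3 = 223.74
n11 = 223.74 / 0.178 = 1256.9 kg/h

1257 kg/h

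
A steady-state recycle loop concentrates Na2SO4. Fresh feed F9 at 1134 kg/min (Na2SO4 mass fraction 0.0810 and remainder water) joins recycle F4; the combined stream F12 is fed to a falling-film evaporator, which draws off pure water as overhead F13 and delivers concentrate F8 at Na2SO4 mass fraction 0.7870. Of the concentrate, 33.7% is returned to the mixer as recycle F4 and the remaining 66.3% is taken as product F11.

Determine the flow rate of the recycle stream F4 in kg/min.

Overall Na2SO4 balance (none leaves overhead): Na2SO4 in fresh feed = Na2SO4 in product, i.e. 1134×0.081 = (1−0.337)·F8·0.787.
F8 = 91.854/(0.787×0.663) = 176.04 kg/min.
Recycle F4 = 0.337×176.04 = 59.325 kg/min.

59.33 kg/min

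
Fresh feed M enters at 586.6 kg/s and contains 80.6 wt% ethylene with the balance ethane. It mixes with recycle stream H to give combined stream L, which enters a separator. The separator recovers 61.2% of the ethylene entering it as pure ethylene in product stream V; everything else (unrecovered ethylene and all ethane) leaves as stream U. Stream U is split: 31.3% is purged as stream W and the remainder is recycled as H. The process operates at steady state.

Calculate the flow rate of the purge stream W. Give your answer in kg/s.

192.1 kg/s

ethane enters only via M and leaves only via the purge: 586.6×0.194 = 0.313×(ethane in U), and the separator passes all ethane, so ethane in L = ethane in U = 363.58 kg/s.
ethylene in L: m_A = 586.6×0.806 + (1−0.313)·(1−0.612)·m_A, so m_A = 472.8/0.7334 = 644.63 kg/s.
U = (1−0.612)×644.63 + 363.58 = 613.7 kg/s.
Purge W = 0.313×613.7 = 192.09 kg/s.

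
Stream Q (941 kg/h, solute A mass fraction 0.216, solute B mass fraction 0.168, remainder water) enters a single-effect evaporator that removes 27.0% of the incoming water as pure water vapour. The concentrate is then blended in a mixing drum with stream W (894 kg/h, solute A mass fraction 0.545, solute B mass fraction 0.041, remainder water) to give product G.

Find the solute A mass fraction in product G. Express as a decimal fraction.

Vapour removed = 0.270×0.616×941 = 156.51 kg/h; concentrate = 784.49 kg/h.
solute A reaching the mixer = 203.26 (from concentrate) + 894×0.545 = 690.49 kg/h.
Product flow = 784.49 + 894 = 1678.5 kg/h; solute A fraction = 0.411.

0.411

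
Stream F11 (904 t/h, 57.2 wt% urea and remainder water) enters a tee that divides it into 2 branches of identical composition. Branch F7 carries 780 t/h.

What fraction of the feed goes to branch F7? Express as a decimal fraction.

Fraction to F7 = 780/904 = 0.8628.

0.863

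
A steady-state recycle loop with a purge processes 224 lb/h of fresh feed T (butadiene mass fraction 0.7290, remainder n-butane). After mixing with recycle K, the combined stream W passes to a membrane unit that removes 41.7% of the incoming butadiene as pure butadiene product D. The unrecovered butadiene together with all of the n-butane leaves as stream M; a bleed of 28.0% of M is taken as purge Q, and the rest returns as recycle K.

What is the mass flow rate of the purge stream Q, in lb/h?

106.6 lb/h

n-butane enters only via T and leaves only via the purge: 224×0.271 = 0.280×(n-butane in M), and the membrane unit passes all n-butane, so n-butane in W = n-butane in M = 216.8 lb/h.
butadiene in W: m_A = 224×0.729 + (1−0.280)·(1−0.417)·m_A, so m_A = 163.3/0.5802 = 281.43 lb/h.
M = (1−0.417)×281.43 + 216.8 = 380.87 lb/h.
Purge Q = 0.280×380.87 = 106.64 lb/h.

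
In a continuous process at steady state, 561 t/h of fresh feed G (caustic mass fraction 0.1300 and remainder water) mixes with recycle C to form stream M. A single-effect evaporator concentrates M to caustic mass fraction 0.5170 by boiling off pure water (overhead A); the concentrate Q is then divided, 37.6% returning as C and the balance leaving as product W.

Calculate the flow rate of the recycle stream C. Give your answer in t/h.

Overall caustic balance (none leaves overhead): caustic in fresh feed = caustic in product, i.e. 561×0.130 = (1−0.376)·Q·0.517.
Q = 72.93/(0.517×0.624) = 226.06 t/h.
Recycle C = 0.376×226.06 = 85 t/h.

85 t/h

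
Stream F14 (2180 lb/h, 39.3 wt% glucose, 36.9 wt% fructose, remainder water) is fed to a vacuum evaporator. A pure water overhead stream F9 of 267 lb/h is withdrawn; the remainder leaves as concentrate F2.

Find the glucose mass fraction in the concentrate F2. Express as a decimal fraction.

0.448

glucose is not removed: 2180×0.393 = 856.74 lb/h of glucose enters F2.
Concentrate = 2180 − 267 = 1913 lb/h.
Mass fraction = 856.74/1913 = 0.448.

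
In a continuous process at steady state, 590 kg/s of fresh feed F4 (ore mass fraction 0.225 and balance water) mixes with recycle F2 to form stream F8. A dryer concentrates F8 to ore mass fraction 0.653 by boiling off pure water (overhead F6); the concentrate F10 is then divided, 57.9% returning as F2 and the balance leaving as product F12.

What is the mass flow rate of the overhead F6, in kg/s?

386.7 kg/s

Overall ore balance (none leaves overhead): ore in fresh feed = ore in product, i.e. 590×0.225 = (1−0.579)·F10·0.653.
F10 = 132.75/(0.653×0.421) = 482.88 kg/s.
Recycle F2 = 0.579×482.88 = 279.59 kg/s.
Combined feed F8 = 590 + 279.59 = 869.59 kg/s.
Overhead F6 = F8 − F10 = 869.59 − 482.88 = 386.71 kg/s.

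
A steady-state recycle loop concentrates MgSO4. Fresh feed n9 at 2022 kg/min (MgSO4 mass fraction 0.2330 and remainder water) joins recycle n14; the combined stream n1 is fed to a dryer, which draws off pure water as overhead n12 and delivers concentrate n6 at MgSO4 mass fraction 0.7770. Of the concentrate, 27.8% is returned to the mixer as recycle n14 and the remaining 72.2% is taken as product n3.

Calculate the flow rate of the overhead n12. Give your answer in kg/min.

1416 kg/min

Overall MgSO4 balance (none leaves overhead): MgSO4 in fresh feed = MgSO4 in product, i.e. 2022×0.233 = (1−0.278)·n6·0.777.
n6 = 471.13/(0.777×0.722) = 839.81 kg/min.
Recycle n14 = 0.278×839.81 = 233.47 kg/min.
Combined feed n1 = 2022 + 233.47 = 2255.5 kg/min.
Overhead n12 = n1 − n6 = 2255.5 − 839.81 = 1415.7 kg/min.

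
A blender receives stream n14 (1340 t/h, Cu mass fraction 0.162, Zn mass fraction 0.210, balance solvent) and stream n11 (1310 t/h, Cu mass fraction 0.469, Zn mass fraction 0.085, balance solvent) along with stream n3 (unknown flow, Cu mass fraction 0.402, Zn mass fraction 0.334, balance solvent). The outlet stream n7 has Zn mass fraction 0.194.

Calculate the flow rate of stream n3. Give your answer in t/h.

Let n3 be the unknown flow. Total out = 2650 + n3.
Zn balance: 392.75 + 0.334·n3 = 0.194·(2650 + n3)
(0.334 − 0.194)·n3 = 0.194×2650 − 392.75 = 121.35
n3 = 121.35 / 0.140 = 866.79 t/h

866.8 t/h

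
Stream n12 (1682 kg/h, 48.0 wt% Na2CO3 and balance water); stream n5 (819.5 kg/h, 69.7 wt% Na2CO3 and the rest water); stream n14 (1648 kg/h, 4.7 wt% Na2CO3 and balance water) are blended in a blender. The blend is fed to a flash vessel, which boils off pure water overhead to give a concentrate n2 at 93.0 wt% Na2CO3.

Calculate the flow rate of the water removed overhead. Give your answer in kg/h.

2584 kg/h

Na2CO3 entering = 1682×0.480 + 819.5×0.697 + 1648×0.047 = 1456 kg/h.
All Na2CO3 reports to n2, so n2 = 1456/0.930 = 1565.6 kg/h.
Total feed = 4149.5 kg/h; overhead = 4149.5 − 1565.6 = 2583.9 kg/h.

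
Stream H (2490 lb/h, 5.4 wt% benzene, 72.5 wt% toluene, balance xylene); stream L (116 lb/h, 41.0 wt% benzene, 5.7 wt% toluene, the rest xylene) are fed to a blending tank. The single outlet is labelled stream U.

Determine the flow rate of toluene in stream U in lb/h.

1812 lb/h

toluene out = toluene in = 2490×0.725 + 116×0.057 = 1811.9 lb/h.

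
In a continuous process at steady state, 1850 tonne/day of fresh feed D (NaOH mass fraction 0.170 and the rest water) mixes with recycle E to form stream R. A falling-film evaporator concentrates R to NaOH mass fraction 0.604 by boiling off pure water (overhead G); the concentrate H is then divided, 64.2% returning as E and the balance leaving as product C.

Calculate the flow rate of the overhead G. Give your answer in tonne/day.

1329 tonne/day

Overall NaOH balance (none leaves overhead): NaOH in fresh feed = NaOH in product, i.e. 1850×0.170 = (1−0.642)·H·0.604.
H = 314.5/(0.604×0.358) = 1454.5 tonne/day.
Recycle E = 0.642×1454.5 = 933.76 tonne/day.
Combined feed R = 1850 + 933.76 = 2783.8 tonne/day.
Overhead G = R − H = 2783.8 − 1454.5 = 1329.3 tonne/day.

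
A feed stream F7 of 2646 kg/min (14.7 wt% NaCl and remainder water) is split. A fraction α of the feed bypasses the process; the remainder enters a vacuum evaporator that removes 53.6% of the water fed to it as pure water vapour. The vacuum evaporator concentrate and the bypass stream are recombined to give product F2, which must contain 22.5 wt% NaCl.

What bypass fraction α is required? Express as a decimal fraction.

0.242

All 2646×0.147 = 388.96 kg/min of NaCl reaches F2, so F2 = 388.96/0.225 = 1728.7 kg/min and vapour = 917.28 kg/min.
The evaporator receives (1−α)·2646 of feed at 0.853 water and removes 0.536 of that water:
0.536×0.853×(1−α)×2646 = 917.28
(1−α) = 917.28/1209.8 = 0.7582;  α = 0.2418.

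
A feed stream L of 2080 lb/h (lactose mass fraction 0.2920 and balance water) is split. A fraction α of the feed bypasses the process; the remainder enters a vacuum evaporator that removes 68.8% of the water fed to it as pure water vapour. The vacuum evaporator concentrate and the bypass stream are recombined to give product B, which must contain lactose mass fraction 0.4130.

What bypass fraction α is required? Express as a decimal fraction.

0.399

All 2080×0.292 = 607.36 lb/h of lactose reaches B, so B = 607.36/0.413 = 1470.6 lb/h and vapour = 609.39 lb/h.
The evaporator receives (1−α)·2080 of feed at 0.708 water and removes 0.688 of that water:
0.688×0.708×(1−α)×2080 = 609.39
(1−α) = 609.39/1013.2 = 0.6015;  α = 0.3985.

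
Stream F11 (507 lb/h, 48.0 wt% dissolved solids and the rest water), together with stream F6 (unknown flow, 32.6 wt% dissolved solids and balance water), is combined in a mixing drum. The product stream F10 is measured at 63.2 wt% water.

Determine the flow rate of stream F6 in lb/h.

1352 lb/h

Let F6 be the unknown flow. Total out = 507 + F6.
water balance: 263.64 + 0.674·F6 = 0.632·(507 + F6)
(0.674 − 0.632)·F6 = 0.632×507 − 263.64 = 56.784
F6 = 56.784 / 0.042 = 1352 lb/h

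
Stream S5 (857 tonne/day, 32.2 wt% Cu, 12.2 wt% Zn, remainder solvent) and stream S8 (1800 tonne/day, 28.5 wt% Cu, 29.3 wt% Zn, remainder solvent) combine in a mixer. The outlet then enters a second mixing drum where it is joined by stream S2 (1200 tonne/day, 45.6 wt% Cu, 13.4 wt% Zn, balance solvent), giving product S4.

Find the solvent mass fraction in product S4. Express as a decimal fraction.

0.448

Overall, product flow = 3857 tonne/day.
solvent in = 857×0.556 + 1800×0.422 + 1200×0.410 = 1728.1 tonne/day.
solvent fraction in S4 = 0.448.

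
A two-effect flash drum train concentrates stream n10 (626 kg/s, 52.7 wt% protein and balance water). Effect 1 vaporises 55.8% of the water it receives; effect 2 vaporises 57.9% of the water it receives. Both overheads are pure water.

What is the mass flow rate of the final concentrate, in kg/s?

water in feed = 626×0.473 = 296.1 kg/s.
After stage 1: water left = (1−0.558)×296.1 = 130.88; stream total = 460.78 kg/s.
After stage 2: water left = (1−0.579)×130.88 = 55.099; final concentrate = 385 kg/s.

385 kg/s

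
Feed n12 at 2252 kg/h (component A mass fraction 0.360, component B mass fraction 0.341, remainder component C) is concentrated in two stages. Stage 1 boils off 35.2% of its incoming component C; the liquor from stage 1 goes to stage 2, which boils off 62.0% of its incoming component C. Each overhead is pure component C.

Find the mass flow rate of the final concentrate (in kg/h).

1744 kg/h

component C in feed = 2252×0.299 = 673.35 kg/h.
After stage 1: component C left = (1−0.352)×673.35 = 436.33; stream total = 2015 kg/h.
After stage 2: component C left = (1−0.620)×436.33 = 165.81; final concentrate = 1744.5 kg/h.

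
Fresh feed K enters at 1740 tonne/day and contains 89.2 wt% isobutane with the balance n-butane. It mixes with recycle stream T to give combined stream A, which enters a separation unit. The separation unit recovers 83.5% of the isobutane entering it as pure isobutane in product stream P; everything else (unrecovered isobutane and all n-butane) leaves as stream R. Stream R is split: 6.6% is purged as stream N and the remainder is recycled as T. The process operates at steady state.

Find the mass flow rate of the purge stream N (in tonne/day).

n-butane enters only via K and leaves only via the purge: 1740×0.108 = 0.066×(n-butane in R), and the separation unit passes all n-butane, so n-butane in A = n-butane in R = 2847.3 tonne/day.
isobutane in A: m_A = 1740×0.892 + (1−0.066)·(1−0.835)·m_A, so m_A = 1552.1/0.8459 = 1834.8 tonne/day.
R = (1−0.835)×1834.8 + 2847.3 = 3150 tonne/day.
Purge N = 0.066×3150 = 207.9 tonne/day.

207.9 tonne/day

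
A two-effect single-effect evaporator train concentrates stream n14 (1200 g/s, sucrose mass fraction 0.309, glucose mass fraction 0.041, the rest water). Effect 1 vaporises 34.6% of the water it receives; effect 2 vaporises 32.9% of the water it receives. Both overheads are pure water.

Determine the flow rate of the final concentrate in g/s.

water in feed = 1200×0.650 = 780 g/s.
After stage 1: water left = (1−0.346)×780 = 510.12; stream total = 930.12 g/s.
After stage 2: water left = (1−0.329)×510.12 = 342.29; final concentrate = 762.29 g/s.

762.3 g/s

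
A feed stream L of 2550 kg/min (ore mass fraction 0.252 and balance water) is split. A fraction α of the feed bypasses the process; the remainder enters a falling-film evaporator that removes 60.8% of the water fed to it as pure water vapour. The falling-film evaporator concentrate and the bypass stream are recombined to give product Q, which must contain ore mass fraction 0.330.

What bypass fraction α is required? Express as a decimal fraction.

All 2550×0.252 = 642.6 kg/min of ore reaches Q, so Q = 642.6/0.330 = 1947.3 kg/min and vapour = 602.73 kg/min.
The evaporator receives (1−α)·2550 of feed at 0.748 water and removes 0.608 of that water:
0.608×0.748×(1−α)×2550 = 602.73
(1−α) = 602.73/1159.7 = 0.5197;  α = 0.4803.

0.480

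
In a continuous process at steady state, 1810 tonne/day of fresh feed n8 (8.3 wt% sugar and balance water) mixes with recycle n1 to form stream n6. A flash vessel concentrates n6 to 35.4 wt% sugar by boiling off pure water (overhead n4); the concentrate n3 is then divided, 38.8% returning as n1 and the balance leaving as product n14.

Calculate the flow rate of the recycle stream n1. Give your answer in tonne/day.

269.1 tonne/day

Overall sugar balance (none leaves overhead): sugar in fresh feed = sugar in product, i.e. 1810×0.083 = (1−0.388)·n3·0.354.
n3 = 150.23/(0.354×0.612) = 693.43 tonne/day.
Recycle n1 = 0.388×693.43 = 269.05 tonne/day.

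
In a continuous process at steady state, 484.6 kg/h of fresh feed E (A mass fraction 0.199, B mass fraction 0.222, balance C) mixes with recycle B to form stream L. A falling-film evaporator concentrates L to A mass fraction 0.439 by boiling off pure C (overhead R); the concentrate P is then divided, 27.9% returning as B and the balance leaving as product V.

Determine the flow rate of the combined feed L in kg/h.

569.6 kg/h

Overall A balance (none leaves overhead): A in fresh feed = A in product, i.e. 484.6×0.199 = (1−0.279)·P·0.439.
P = 96.435/(0.439×0.721) = 304.67 kg/h.
Recycle B = 0.279×304.67 = 85.004 kg/h.
Combined feed L = 484.6 + 85.004 = 569.6 kg/h.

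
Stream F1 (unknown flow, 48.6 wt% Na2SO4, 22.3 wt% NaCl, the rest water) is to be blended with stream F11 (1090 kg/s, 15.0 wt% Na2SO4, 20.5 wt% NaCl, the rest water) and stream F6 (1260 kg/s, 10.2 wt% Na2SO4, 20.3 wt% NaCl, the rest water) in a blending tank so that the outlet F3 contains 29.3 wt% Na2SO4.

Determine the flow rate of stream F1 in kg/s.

Let F1 be the unknown flow. Total out = 2350 + F1.
Na2SO4 balance: 292.02 + 0.486·F1 = 0.293·(2350 + F1)
(0.486 − 0.293)·F1 = 0.293×2350 − 292.02 = 396.53
F1 = 396.53 / 0.193 = 2054.6 kg/s

2055 kg/s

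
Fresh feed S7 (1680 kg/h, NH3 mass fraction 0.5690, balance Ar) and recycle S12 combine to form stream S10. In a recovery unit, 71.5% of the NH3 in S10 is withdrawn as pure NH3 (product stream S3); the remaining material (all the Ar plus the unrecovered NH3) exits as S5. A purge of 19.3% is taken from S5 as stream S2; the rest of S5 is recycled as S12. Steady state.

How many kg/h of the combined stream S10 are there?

Ar enters only via S7 and leaves only via the purge: 1680×0.431 = 0.193×(Ar in S5), and the recovery unit passes all Ar, so Ar in S10 = Ar in S5 = 3751.7 kg/h.
NH3 in S10: m_A = 1680×0.569 + (1−0.193)·(1−0.715)·m_A, so m_A = 955.92/0.7700 = 1241.4 kg/h.
S10 = 1241.4 + 3751.7 = 4993.2 kg/h.

4993 kg/h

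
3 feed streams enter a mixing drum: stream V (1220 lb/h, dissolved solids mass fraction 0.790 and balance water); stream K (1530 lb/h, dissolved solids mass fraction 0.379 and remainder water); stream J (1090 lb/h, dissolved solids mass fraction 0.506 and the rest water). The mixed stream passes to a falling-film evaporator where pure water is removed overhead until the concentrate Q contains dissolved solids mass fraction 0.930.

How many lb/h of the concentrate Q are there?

dissolved solids entering = 1220×0.790 + 1530×0.379 + 1090×0.506 = 2095.2 lb/h.
All dissolved solids reports to Q, so Q = 2095.2/0.930 = 2252.9 lb/h.

2253 lb/h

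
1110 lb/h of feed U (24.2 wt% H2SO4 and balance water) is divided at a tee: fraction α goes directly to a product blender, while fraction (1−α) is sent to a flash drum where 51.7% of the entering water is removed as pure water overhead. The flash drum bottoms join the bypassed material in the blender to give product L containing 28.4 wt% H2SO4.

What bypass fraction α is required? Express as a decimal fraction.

All 1110×0.242 = 268.62 lb/h of H2SO4 reaches L, so L = 268.62/0.284 = 945.85 lb/h and vapour = 164.15 lb/h.
The evaporator receives (1−α)·1110 of feed at 0.758 water and removes 0.517 of that water:
0.517×0.758×(1−α)×1110 = 164.15
(1−α) = 164.15/434.99 = 0.3774;  α = 0.6226.

0.623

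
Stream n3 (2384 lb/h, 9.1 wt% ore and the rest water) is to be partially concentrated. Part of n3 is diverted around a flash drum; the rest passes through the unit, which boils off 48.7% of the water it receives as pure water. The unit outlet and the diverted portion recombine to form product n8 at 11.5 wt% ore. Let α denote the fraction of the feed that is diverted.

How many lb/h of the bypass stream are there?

All 2384×0.091 = 216.94 lb/h of ore reaches n8, so n8 = 216.94/0.115 = 1886.5 lb/h and vapour = 497.53 lb/h.
The evaporator receives (1−α)·2384 of feed at 0.909 water and removes 0.487 of that water:
0.487×0.909×(1−α)×2384 = 497.53
(1−α) = 497.53/1055.4 = 0.4714;  α = 0.5286.
Bypass flow = 0.5286×2384 = 1260.1 lb/h.

1260 lb/h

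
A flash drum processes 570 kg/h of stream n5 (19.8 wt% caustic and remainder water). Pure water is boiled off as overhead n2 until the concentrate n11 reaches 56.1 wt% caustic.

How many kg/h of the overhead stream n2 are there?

368.8 kg/h

caustic is conserved: 570×0.198 = 112.86 kg/h all reports to the concentrate.
Concentrate = 112.86/(target fraction) = 201.18 kg/h.
Overhead = 570 − 201.18 = 368.82 kg/h.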